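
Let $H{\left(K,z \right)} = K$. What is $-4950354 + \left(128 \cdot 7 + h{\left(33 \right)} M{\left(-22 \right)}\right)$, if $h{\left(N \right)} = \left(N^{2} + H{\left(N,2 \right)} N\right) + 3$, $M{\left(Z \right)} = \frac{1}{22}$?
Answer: $- \frac{108885895}{22} \approx -4.9494 \cdot 10^{6}$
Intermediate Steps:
$M{\left(Z \right)} = \frac{1}{22}$
$h{\left(N \right)} = 3 + 2 N^{2}$ ($h{\left(N \right)} = \left(N^{2} + N N\right) + 3 = \left(N^{2} + N^{2}\right) + 3 = 2 N^{2} + 3 = 3 + 2 N^{2}$)
$-4950354 + \left(128 \cdot 7 + h{\left(33 \right)} M{\left(-22 \right)}\right) = -4950354 + \left(128 \cdot 7 + \left(3 + 2 \cdot 33^{2}\right) \frac{1}{22}\right) = -4950354 + \left(896 + \left(3 + 2 \cdot 1089\right) \frac{1}{22}\right) = -4950354 + \left(896 + \left(3 + 2178\right) \frac{1}{22}\right) = -4950354 + \left(896 + 2181 \cdot \frac{1}{22}\right) = -4950354 + \left(896 + \frac{2181}{22}\right) = -4950354 + \frac{21893}{22} = - \frac{108885895}{22}$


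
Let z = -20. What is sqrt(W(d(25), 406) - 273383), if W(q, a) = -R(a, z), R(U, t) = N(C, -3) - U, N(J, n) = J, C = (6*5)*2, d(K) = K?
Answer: I*sqrt(273037) ≈ 522.53*I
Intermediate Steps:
C = 60 (C = 30*2 = 60)
R(U, t) = 60 - U
W(q, a) = -60 + a (W(q, a) = -(60 - a) = -60 + a)
sqrt(W(d(25), 406) - 273383) = sqrt((-60 + 406) - 273383) = sqrt(346 - 273383) = sqrt(-273037) = I*sqrt(273037)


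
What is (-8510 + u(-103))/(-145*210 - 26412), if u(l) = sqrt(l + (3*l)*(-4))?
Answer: 4255/28431 - sqrt(1133)/56862 ≈ 0.14907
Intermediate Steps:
u(l) = sqrt(11)*sqrt(-l) (u(l) = sqrt(l - 12*l) = sqrt(-11*l) = sqrt(11)*sqrt(-l))
(-8510 + u(-103))/(-145*210 - 26412) = (-8510 + sqrt(11)*sqrt(-1*(-103)))/(-145*210 - 26412) = (-8510 + sqrt(11)*sqrt(103))/(-30450 - 26412) = (-8510 + sqrt(1133))/(-56862) = (-8510 + sqrt(1133))*(-1/56862) = 4255/28431 - sqrt(1133)/56862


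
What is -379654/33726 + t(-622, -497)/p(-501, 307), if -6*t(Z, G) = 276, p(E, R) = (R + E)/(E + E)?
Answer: -37003447/148701 ≈ -248.84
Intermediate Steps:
p(E, R) = (E + R)/(2*E) (p(E, R) = (E + R)/((2*E)) = (E + R)*(1/(2*E)) = (E + R)/(2*E))
t(Z, G) = -46 (t(Z, G) = -1/6*276 = -46)
-379654/33726 + t(-622, -497)/p(-501, 307) = -379654/33726 - 46*(-1002/(-501 + 307)) = -379654*1/33726 - 46/((1/2)*(-1/501)*(-194)) = -17257/1533 - 46/97/501 = -17257/1533 - 46*501/97 = -17257/1533 - 23046/97 = -37003447/148701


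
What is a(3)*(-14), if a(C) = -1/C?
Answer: 14/3 ≈ 4.6667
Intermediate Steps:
a(3)*(-14) = -1/3*(-14) = 14/3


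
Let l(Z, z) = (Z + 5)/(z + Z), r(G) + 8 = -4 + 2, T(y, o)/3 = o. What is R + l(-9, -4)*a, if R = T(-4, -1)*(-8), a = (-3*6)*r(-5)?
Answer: 1032/13 ≈ 79.385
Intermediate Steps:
T(y, o) = 3*o
r(G) = -10 (r(G) = -8 + (-4 + 2) = -8 - 2 = -10)
l(Z, z) = (5 + Z)/(Z + z)
a = 180 (a = -3*6*(-10) = -18*(-10) = 180)
R = 24 (R = (3*(-1))*(-8) = -3*(-8) = 24)
R + l(-9, -4)*a = 24 + ((5 - 9)/(-9 - 4))*180 = 24 + (-4/(-13))*180 = 24 - 1/13*(-4)*180 = 24 + (4/13)*180 = 24 + 720/13 = 1032/13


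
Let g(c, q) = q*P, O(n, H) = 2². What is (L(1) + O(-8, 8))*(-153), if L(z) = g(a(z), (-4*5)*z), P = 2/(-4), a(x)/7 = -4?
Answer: -2142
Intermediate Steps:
a(x) = -28 (a(x) = 7*(-4) = -28)
O(n, H) = 4
P = -½ (P = 2*(-¼) = -½ ≈ -0.50000)
g(c, q) = -q/2 (g(c, q) = q*(-½) = -q/2)
L(z) = 10*z (L(z) = -(-4*5)*z/2 = -(-10)*z = 10*z)
(L(1) + O(-8, 8))*(-153) = (10*1 + 4)*(-153) = (10 + 4)*(-153) = 14*(-153) = -2142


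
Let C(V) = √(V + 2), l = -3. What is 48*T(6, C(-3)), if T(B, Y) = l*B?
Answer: -864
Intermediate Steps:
C(V) = √(2 + V)
T(B, Y) = -3*B
48*T(6, C(-3)) = 48*(-3*6) = 48*(-18) = -864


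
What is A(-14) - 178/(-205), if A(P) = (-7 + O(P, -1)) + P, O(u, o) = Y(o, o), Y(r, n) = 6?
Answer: -2897/205 ≈ -14.132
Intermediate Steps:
O(u, o) = 6
A(P) = -1 + P (A(P) = (-7 + 6) + P = -1 + P)
A(-14) - 178/(-205) = (-1 - 14) - 178/(-205) = -15 - 178*(-1/205) = -15 + 178/205 = -2897/205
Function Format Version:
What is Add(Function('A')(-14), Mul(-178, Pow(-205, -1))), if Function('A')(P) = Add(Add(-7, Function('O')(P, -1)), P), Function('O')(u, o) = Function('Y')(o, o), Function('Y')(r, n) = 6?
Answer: Rational(-2897, 205) ≈ -14.132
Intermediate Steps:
Function('O')(u, o) = 6
Function('A')(P) = Add(-1, P) (Function('A')(P) = Add(Add(-7, 6), P) = Add(-1, P))
Add(Function('A')(-14), Mul(-178, Pow(-205, -1))) = Add(Add(-1, -14), Mul(-178, Pow(-205, -1))) = Add(-15, Mul(-178, Rational(-1, 205))) = Add(-15, Rational(178, 205)) = Rational(-2897, 205)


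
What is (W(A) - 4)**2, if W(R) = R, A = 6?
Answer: 4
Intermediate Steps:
(W(A) - 4)**2 = (6 - 4)**2 = 2**2 = 4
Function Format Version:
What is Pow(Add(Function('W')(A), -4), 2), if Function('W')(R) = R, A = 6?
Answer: 4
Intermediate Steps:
Pow(Add(Function('W')(A), -4), 2) = Pow(Add(6, -4), 2) = Pow(2, 2) = 4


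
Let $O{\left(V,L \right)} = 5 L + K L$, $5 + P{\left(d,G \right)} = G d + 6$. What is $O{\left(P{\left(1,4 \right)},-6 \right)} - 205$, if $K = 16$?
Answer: $-331$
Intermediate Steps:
$P{\left(d,G \right)} = 1 + G d$ ($P{\left(d,G \right)} = -5 + \left(G d + 6\right) = -5 + \left(6 + G d\right) = 1 + G d$)
$O{\left(V,L \right)} = 21 L$ ($O{\left(V,L \right)} = 5 L + 16 L = 21 L$)
$O{\left(P{\left(1,4 \right)},-6 \right)} - 205 = 21 \left(-6\right) - 205 = -126 - 205 = -331$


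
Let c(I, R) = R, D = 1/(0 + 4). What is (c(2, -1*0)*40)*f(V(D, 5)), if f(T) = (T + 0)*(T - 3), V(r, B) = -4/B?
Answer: 0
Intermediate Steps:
D = ¼ (D = 1/4 = ¼ ≈ 0.25000)
f(T) = T*(-3 + T)
(c(2, -1*0)*40)*f(V(D, 5)) = (-1*0*40)*((-4/5)*(-3 - 4/5)) = (0*40)*((-4*⅕)*(-3 - 4*⅕)) = 0*(-4*(-3 - ⅘)/5) = 0*(-⅘*(-19/5)) = 0*(76/25) = 0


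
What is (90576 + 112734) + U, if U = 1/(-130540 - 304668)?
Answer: 88482138479/435208 ≈ 2.0331e+5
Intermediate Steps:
U = -1/435208 (U = 1/(-435208) = -1/435208 ≈ -2.2978e-6)
(90576 + 112734) + U = (90576 + 112734) - 1/435208 = 203310 - 1/435208 = 88482138479/435208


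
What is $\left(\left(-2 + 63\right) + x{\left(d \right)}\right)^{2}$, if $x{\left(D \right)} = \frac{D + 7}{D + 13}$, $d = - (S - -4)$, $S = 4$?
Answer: $\frac{92416}{25} \approx 3696.6$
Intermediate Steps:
$d = -8$ ($d = - (4 - -4) = - (4 + 4) = \left(-1\right) 8 = -8$)
$x{\left(D \right)} = \frac{7 + D}{13 + D}$
$\left(\left(-2 + 63\right) + x{\left(d \right)}\right)^{2} = \left(\left(-2 + 63\right) + \frac{7 - 8}{13 - 8}\right)^{2} = \left(61 + \frac{1}{5} \left(-1\right)\right)^{2} = \left(61 - \frac{1}{5}\right)^{2} = \left(\frac{304}{5}\right)^{2} = \frac{92416}{25}$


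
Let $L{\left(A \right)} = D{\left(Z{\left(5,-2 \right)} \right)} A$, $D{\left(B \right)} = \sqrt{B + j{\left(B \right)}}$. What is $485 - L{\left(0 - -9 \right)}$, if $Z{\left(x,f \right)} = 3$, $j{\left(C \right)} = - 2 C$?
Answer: $485 - 9 i \sqrt{3} \approx 485.0 - 15.588 i$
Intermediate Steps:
$D{\left(B \right)} = \sqrt{- B}$ ($D{\left(B \right)} = \sqrt{B - 2 B} = \sqrt{- B}$)
$L{\left(A \right)} = i A \sqrt{3}$ ($L{\left(A \right)} = \sqrt{\left(-1\right) 3} A = \sqrt{-3} A = i \sqrt{3} A = i A \sqrt{3}$)
$485 - L{\left(0 - -9 \right)} = 485 - i \left(0 - -9\right) \sqrt{3} = 485 - i \left(0 + 9\right) \sqrt{3} = 485 - i 9 \sqrt{3} = 485 - 9 i \sqrt{3}$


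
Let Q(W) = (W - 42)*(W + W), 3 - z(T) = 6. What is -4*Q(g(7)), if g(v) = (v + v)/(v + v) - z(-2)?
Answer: 1216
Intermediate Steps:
z(T) = -3 (z(T) = 3 - 1*6 = 3 - 6 = -3)
g(v) = 4 (g(v) = (v + v)/(v + v) - 1*(-3) = (2*v)/((2*v)) + 3 = (2*v)*(1/(2*v)) + 3 = 1 + 3 = 4)
Q(W) = 2*W*(-42 + W) (Q(W) = (-42 + W)*(2*W) = 2*W*(-42 + W))
-4*Q(g(7)) = -8*4*(-42 + 4) = -8*4*(-38) = -4*(-304) = 1216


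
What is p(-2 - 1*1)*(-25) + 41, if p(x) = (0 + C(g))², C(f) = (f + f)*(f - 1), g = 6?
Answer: -89959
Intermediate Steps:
C(f) = 2*f*(-1 + f) (C(f) = (2*f)*(-1 + f) = 2*f*(-1 + f))
p(x) = 3600 (p(x) = (0 + 2*6*(-1 + 6))² = (0 + 2*6*5)² = (0 + 60)² = 60² = 3600)
p(-2 - 1*1)*(-25) + 41 = 3600*(-25) + 41 = -90000 + 41 = -89959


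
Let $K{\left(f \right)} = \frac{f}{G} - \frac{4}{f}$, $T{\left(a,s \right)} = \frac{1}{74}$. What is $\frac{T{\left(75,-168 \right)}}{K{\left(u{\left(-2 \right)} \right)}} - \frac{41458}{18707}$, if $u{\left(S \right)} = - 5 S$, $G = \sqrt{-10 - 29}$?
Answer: $\frac{- 153394600 \sqrt{39} + 242943441 i}{2768636 \left(- 39 i + 25 \sqrt{39}\right)} \approx -2.2182 + 0.0079435 i$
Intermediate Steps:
$G = i \sqrt{39}$ ($G = \sqrt{-39} = i \sqrt{39} \approx 6.245 i$)
$T{\left(a,s \right)} = \frac{1}{74}$
$K{\left(f \right)} = - \frac{4}{f} - \frac{i f \sqrt{39}}{39}$ ($K{\left(f \right)} = \frac{f}{i \sqrt{39}} - \frac{4}{f} = f \left(- \frac{i \sqrt{39}}{39}\right) - \frac{4}{f} = - \frac{i f \sqrt{39}}{39} - \frac{4}{f} = - \frac{4}{f} - \frac{i f \sqrt{39}}{39}$)
$\frac{T{\left(75,-168 \right)}}{K{\left(u{\left(-2 \right)} \right)}} - \frac{41458}{18707} = \frac{1}{74 \left(- \frac{4}{\left(-5\right) \left(-2\right)} - \frac{i \left(\left(-5\right) \left(-2\right)\right) \sqrt{39}}{39}\right)} - \frac{41458}{18707} = \frac{1}{74 \left(- \frac{4}{10} - \frac{1}{39} i 10 \sqrt{39}\right)} - \frac{41458}{18707} = \frac{1}{74 \left(\left(-4\right) \frac{1}{10} - \frac{10 i \sqrt{39}}{39}\right)} - \frac{41458}{18707} = \frac{1}{74 \left(- \frac{2}{5} - \frac{10 i \sqrt{39}}{39}\right)} - \frac{41458}{18707} = - \frac{41458}{18707} + \frac{1}{74 \left(- \frac{2}{5} - \frac{10 i \sqrt{39}}{39}\right)}$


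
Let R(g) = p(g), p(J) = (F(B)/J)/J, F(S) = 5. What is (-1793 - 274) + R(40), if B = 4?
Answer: -661439/320 ≈ -2067.0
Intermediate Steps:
p(J) = 5/J² (p(J) = (5/J)/J = 5/J²)
R(g) = 5/g²
(-1793 - 274) + R(40) = (-1793 - 274) + 5/40² = -2067 + 5*(1/1600) = -2067 + 1/320 = -661439/320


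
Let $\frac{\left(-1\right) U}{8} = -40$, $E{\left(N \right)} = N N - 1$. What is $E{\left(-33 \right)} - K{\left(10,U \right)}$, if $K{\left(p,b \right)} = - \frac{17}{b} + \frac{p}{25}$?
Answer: $\frac{348049}{320} \approx 1087.7$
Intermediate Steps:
$E{\left(N \right)} = -1 + N^{2}$ ($E{\left(N \right)} = N^{2} - 1 = -1 + N^{2}$)
$U = 320$ ($U = \left(-8\right) \left(-40\right) = 320$)
$K{\left(p,b \right)} = - \frac{17}{b} + \frac{p}{25}$ ($K{\left(p,b \right)} = - \frac{17}{b} + p \frac{1}{25} = - \frac{17}{b} + \frac{p}{25}$)
$E{\left(-33 \right)} - K{\left(10,U \right)} = \left(-1 + \left(-33\right)^{2}\right) - \left(- \frac{17}{320} + \frac{1}{25} \cdot 10\right) = \left(-1 + 1089\right) - \left(\left(-17\right) \frac{1}{320} + \frac{2}{5}\right) = 1088 - \left(- \frac{17}{320} + \frac{2}{5}\right) = 1088 - \frac{111}{320} = \frac{348049}{320}$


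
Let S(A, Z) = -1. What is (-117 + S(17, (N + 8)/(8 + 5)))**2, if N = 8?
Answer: 13924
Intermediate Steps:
(-117 + S(17, (N + 8)/(8 + 5)))**2 = (-117 - 1)**2 = (-118)**2 = 13924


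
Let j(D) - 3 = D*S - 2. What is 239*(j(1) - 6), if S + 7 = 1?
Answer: -2629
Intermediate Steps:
S = -6 (S = -7 + 1 = -6)
j(D) = 1 - 6*D (j(D) = 3 + (D*(-6) - 2) = 3 + (-6*D - 2) = 3 + (-2 - 6*D) = 1 - 6*D)
239*(j(1) - 6) = 239*((1 - 6*1) - 6) = 239*((1 - 6) - 6) = 239*(-5 - 6) = 239*(-11) = -2629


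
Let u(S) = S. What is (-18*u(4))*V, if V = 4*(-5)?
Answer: 1440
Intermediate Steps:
V = -20
(-18*u(4))*V = -18*4*(-20) = -72*(-20) = 1440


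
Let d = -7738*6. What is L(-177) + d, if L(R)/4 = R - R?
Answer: -46428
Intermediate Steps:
L(R) = 0 (L(R) = 4*(R - R) = 4*0 = 0)
d = -46428
L(-177) + d = 0 - 46428 = -46428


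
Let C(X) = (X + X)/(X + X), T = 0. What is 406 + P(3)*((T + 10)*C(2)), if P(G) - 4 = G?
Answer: 476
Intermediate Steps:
P(G) = 4 + G
C(X) = 1 (C(X) = (2*X)/((2*X)) = (2*X)*(1/(2*X)) = 1)
406 + P(3)*((T + 10)*C(2)) = 406 + (4 + 3)*((0 + 10)*1) = 406 + 7*(10*1) = 406 + 7*10 = 406 + 70 = 476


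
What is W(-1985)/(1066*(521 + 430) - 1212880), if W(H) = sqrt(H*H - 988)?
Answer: -3*sqrt(437693)/199114 ≈ -0.0099679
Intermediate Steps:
W(H) = sqrt(-988 + H**2) (W(H) = sqrt(H**2 - 988) = sqrt(-988 + H**2))
W(-1985)/(1066*(521 + 430) - 1212880) = sqrt(-988 + (-1985)**2)/(1066*(521 + 430) - 1212880) = sqrt(-988 + 3940225)/(1066*951 - 1212880) = sqrt(3939237)/(1013766 - 1212880) = (3*sqrt(437693))/(-199114) = (3*sqrt(437693))*(-1/199114) = -3*sqrt(437693)/199114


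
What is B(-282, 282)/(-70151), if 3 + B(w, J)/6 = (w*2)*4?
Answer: 13554/70151 ≈ 0.19321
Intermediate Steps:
B(w, J) = -18 + 48*w (B(w, J) = -18 + 6*((w*2)*4) = -18 + 6*((2*w)*4) = -18 + 6*(8*w) = -18 + 48*w)
B(-282, 282)/(-70151) = (-18 + 48*(-282))/(-70151) = (-18 - 13536)*(-1/70151) = -13554*(-1/70151) = 13554/70151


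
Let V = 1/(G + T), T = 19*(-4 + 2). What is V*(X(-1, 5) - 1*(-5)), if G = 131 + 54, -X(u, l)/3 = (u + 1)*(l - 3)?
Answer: 5/147 ≈ 0.034014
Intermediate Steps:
X(u, l) = -3*(1 + u)*(-3 + l) (X(u, l) = -3*(u + 1)*(l - 3) = -3*(1 + u)*(-3 + l))
G = 185
T = -38 (T = 19*(-2) = -38)
V = 1/147 (V = 1/(185 - 38) = 1/147 ≈ 0.0068027)
V*(X(-1, 5) - 1*(-5)) = ((9 - 3*5 + 9*(-1) - 3*5*(-1)) - 1*(-5))/147 = ((9 - 15 - 9 + 15) + 5)/147 = (0 + 5)/147 = (1/147)*5 = 5/147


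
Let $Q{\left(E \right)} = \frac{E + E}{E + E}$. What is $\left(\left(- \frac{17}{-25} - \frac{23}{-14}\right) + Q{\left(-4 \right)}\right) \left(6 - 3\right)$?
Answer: $\frac{3489}{350} \approx 9.9686$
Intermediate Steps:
$Q{\left(E \right)} = 1$ ($Q{\left(E \right)} = \frac{2 E}{2 E} = 2 E \frac{1}{2 E} = 1$)
$\left(\left(- \frac{17}{-25} - \frac{23}{-14}\right) + Q{\left(-4 \right)}\right) \left(6 - 3\right) = \left(\left(- \frac{17}{-25} - \frac{23}{-14}\right) + 1\right) \left(6 - 3\right) = \left(\left(\left(-17\right) \left(- \frac{1}{25}\right) - - \frac{23}{14}\right) + 1\right) 3 = \left(\left(\frac{17}{25} + \frac{23}{14}\right) + 1\right) 3 = \left(\frac{813}{350} + 1\right) 3 = \frac{1163}{350} \cdot 3 = \frac{3489}{350}$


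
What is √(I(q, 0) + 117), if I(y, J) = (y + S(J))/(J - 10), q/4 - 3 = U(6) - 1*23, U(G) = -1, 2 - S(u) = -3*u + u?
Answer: √3130/5 ≈ 11.189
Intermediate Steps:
S(u) = 2 + 2*u (S(u) = 2 - (-3*u + u) = 2 - (-2)*u = 2 + 2*u)
q = -84 (q = 12 + 4*(-1 - 1*23) = 12 + 4*(-1 - 23) = 12 + 4*(-24) = 12 - 96 = -84)
I(y, J) = (2 + y + 2*J)/(-10 + J) (I(y, J) = (y + (2 + 2*J))/(J - 10) = (2 + y + 2*J)/(-10 + J))
√(I(q, 0) + 117) = √((2 - 84 + 2*0)/(-10 + 0) + 117) = √((2 - 84 + 0)/(-10) + 117) = √(-⅒*(-82) + 117) = √(41/5 + 117) = √(626/5) = √3130/5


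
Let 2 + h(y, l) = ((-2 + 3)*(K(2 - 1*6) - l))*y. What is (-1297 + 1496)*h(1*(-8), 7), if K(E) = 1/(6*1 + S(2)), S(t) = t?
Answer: 10547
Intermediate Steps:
K(E) = 1/8 (K(E) = 1/(6*1 + 2) = 1/(6 + 2) = 1/8)
h(y, l) = -2 + y*(1/8 - l) (h(y, l) = -2 + ((-2 + 3)*(1/8 - l))*y = -2 + (1*(1/8 - l))*y = -2 + (1/8 - l)*y = -2 + y*(1/8 - l))
(-1297 + 1496)*h(1*(-8), 7) = (-1297 + 1496)*(-2 + (1*(-8))/8 - 1*7*1*(-8)) = 199*(-2 + (1/8)*(-8) - 1*7*(-8)) = 199*(-2 - 1 + 56) = 199*53 = 10547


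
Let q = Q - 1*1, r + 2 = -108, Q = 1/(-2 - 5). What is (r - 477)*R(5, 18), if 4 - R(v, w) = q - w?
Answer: -95094/7 ≈ -13585.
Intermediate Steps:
Q = -⅐ (Q = 1/(-7) = -⅐ ≈ -0.14286)
r = -110 (r = -2 - 108 = -110)
q = -8/7 (q = -⅐ - 1*1 = -⅐ - 1 = -8/7 ≈ -1.1429)
R(v, w) = 36/7 + w (R(v, w) = 4 - (-8/7 - w) = 4 + (8/7 + w) = 36/7 + w)
(r - 477)*R(5, 18) = (-110 - 477)*(36/7 + 18) = -587*162/7 = -95094/7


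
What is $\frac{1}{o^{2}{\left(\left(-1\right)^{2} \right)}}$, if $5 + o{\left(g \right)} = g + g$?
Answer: $\frac{1}{9} \approx 0.11111$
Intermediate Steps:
$o{\left(g \right)} = -5 + 2 g$ ($o{\left(g \right)} = -5 + \left(g + g\right) = -5 + 2 g$)
$\frac{1}{o^{2}{\left(\left(-1\right)^{2} \right)}} = \frac{1}{\left(-5 + 2 \left(-1\right)^{2}\right)^{2}} = \frac{1}{\left(-5 + 2 \cdot 1\right)^{2}} = \frac{1}{\left(-5 + 2\right)^{2}} = \frac{1}{\left(-3\right)^{2}} = \frac{1}{9}$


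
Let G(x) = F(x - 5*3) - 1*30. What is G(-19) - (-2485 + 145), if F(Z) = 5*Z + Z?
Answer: 2106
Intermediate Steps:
F(Z) = 6*Z
G(x) = -120 + 6*x (G(x) = 6*(x - 5*3) - 1*30 = 6*(x - 15) - 30 = 6*(-15 + x) - 30 = (-90 + 6*x) - 30 = -120 + 6*x)
G(-19) - (-2485 + 145) = (-120 + 6*(-19)) - (-2485 + 145) = (-120 - 114) - 1*(-2340) = -234 + 2340 = 2106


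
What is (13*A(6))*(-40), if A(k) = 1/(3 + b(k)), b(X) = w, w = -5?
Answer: 260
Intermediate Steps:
b(X) = -5
A(k) = -½ (A(k) = 1/(3 - 5) = 1/(-2) = -½)
(13*A(6))*(-40) = (13*(-½))*(-40) = -13/2*(-40) = 260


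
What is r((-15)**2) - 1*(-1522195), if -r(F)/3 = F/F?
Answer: 1522192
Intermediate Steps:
r(F) = -3 (r(F) = -3*F/F = -3*1 = -3)
r((-15)**2) - 1*(-1522195) = -3 - 1*(-1522195) = -3 + 1522195 = 1522192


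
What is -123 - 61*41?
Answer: -2624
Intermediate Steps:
-123 - 61*41 = -123 - 2501 = -2624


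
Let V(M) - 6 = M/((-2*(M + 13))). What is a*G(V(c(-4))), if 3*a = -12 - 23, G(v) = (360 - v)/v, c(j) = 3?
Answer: -6295/9 ≈ -699.44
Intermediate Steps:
V(M) = 6 + M/(-26 - 2*M) (V(M) = 6 + M/((-2*(M + 13))) = 6 + M/((-2*(13 + M))) = 6 + M/(-26 - 2*M))
G(v) = (360 - v)/v
a = -35/3 (a = (-12 - 23)/3 = (⅓)*(-35) = -35/3 ≈ -11.667)
a*G(V(c(-4))) = -35*(360 - (156 + 11*3)/(2*(13 + 3)))/(3*((156 + 11*3)/(2*(13 + 3)))) = -35*(360 - (156 + 33)/(2*16))/(3*((½)*(156 + 33)/16)) = -35*(360 - 189/(2*16))/(3*((½)*(1/16)*189)) = -35*(360 - 1*189/32)/(3*189/32) = -160*(360 - 189/32)/81 = -160*11331/(81*32) = -35/3*1259/21 = -6295/9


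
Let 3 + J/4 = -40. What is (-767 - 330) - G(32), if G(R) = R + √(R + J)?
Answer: -1129 - 2*I*√35 ≈ -1129.0 - 11.832*I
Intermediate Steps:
J = -172 (J = -12 + 4*(-40) = -12 - 160 = -172)
G(R) = R + √(-172 + R) (G(R) = R + √(R - 172) = R + √(-172 + R))
(-767 - 330) - G(32) = (-767 - 330) - (32 + √(-172 + 32)) = -1097 - (32 + √(-140)) = -1097 - (32 + 2*I*√35) = -1097 + (-32 - 2*I*√35) = -1129 - 2*I*√35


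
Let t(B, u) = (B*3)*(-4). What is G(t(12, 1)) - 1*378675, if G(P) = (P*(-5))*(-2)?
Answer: -380115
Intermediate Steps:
t(B, u) = -12*B (t(B, u) = (3*B)*(-4) = -12*B)
G(P) = 10*P (G(P) = -5*P*(-2) = 10*P)
G(t(12, 1)) - 1*378675 = 10*(-12*12) - 1*378675 = 10*(-144) - 378675 = -1440 - 378675 = -380115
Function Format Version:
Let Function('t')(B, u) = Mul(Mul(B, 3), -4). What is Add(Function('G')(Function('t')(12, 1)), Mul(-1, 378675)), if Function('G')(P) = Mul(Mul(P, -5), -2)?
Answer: -380115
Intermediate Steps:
Function('t')(B, u) = Mul(-12, B) (Function('t')(B, u) = Mul(Mul(3, B), -4) = Mul(-12, B))
Function('G')(P) = Mul(10, P) (Function('G')(P) = Mul(Mul(-5, P), -2) = Mul(10, P))
Add(Function('G')(Function('t')(12, 1)), Mul(-1, 378675)) = Add(Mul(10, Mul(-12, 12)), Mul(-1, 378675)) = Add(Mul(10, -144), -378675) = Add(-1440, -378675) = -380115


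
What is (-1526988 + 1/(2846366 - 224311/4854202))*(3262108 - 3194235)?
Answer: -1431994172259396530869058/13816835305621 ≈ -1.0364e+11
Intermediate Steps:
(-1526988 + 1/(2846366 - 224311/4854202))*(3262108 - 3194235) = (-1526988 + 1/(2846366 - 224311*1/4854202))*67873 = (-1526988 + 1/(2846366 - 224311/4854202))*67873 = (-1526988 + 1/(13816835305621/4854202))*67873 = (-1526988 + 4854202/13816835305621)*67873 = -21098141709654745346/13816835305621*67873 = -1431994172259396530869058/13816835305621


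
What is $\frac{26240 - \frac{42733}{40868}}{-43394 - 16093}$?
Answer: $- \frac{357444529}{810371572} \approx -0.44109$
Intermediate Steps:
$\frac{26240 - \frac{42733}{40868}}{-43394 - 16093} = \frac{26240 - \frac{42733}{40868}}{-59487} = \left(26240 - \frac{42733}{40868}\right) \left(- \frac{1}{59487}\right) = \frac{1072333587}{40868} \left(- \frac{1}{59487}\right) = - \frac{357444529}{810371572}$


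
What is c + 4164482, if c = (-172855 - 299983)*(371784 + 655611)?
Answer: -485787232528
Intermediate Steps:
c = -485791397010 (c = -472838*1027395 = -485791397010)
c + 4164482 = -485791397010 + 4164482 = -485787232528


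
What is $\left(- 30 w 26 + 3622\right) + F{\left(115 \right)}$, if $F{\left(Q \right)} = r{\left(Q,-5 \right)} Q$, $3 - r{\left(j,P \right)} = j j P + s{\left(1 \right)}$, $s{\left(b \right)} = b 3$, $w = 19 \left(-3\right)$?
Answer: $7652457$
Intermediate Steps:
$w = -57$
$s{\left(b \right)} = 3 b$
$r{\left(j,P \right)} = - P j^{2}$ ($r{\left(j,P \right)} = 3 - \left(j j P + 3 \cdot 1\right) = 3 - \left(j^{2} P + 3\right) = 3 - \left(P j^{2} + 3\right) = 3 - \left(3 + P j^{2}\right) = - P j^{2}$)
$F{\left(Q \right)} = 5 Q^{3}$ ($F{\left(Q \right)} = \left(-1\right) \left(-5\right) Q^{2} Q = 5 Q^{2} Q = 5 Q^{3}$)
$\left(- 30 w 26 + 3622\right) + F{\left(115 \right)} = \left(\left(-30\right) \left(-57\right) 26 + 3622\right) + 5 \cdot 115^{3} = \left(1710 \cdot 26 + 3622\right) + 5 \cdot 1520875 = \left(44460 + 3622\right) + 7604375 = 48082 + 7604375 = 7652457$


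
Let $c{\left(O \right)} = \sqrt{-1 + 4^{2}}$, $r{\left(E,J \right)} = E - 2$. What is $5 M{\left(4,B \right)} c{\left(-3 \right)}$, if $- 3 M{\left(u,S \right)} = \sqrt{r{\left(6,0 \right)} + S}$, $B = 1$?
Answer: $- \frac{25 \sqrt{3}}{3} \approx -14.434$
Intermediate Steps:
$r{\left(E,J \right)} = -2 + E$
$c{\left(O \right)} = \sqrt{15}$ ($c{\left(O \right)} = \sqrt{-1 + 16} = \sqrt{15}$)
$M{\left(u,S \right)} = - \frac{\sqrt{4 + S}}{3}$ ($M{\left(u,S \right)} = - \frac{\sqrt{\left(-2 + 6\right) + S}}{3} = - \frac{\sqrt{4 + S}}{3}$)
$5 M{\left(4,B \right)} c{\left(-3 \right)} = 5 \left(- \frac{\sqrt{4 + 1}}{3}\right) \sqrt{15} = 5 \left(- \frac{\sqrt{5}}{3}\right) \sqrt{15} = - \frac{5 \sqrt{5}}{3} \sqrt{15} = - \frac{25 \sqrt{3}}{3}$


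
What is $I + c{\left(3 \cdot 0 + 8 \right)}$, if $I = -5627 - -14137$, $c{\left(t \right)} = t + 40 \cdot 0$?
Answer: $8518$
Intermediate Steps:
$c{\left(t \right)} = t$ ($c{\left(t \right)} = t + 0 = t$)
$I = 8510$ ($I = -5627 + 14137 = 8510$)
$I + c{\left(3 \cdot 0 + 8 \right)} = 8510 + \left(3 \cdot 0 + 8\right) = 8510 + \left(0 + 8\right) = 8510 + 8 = 8518$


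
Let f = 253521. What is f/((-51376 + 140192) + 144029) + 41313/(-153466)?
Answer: 9762442767/11911263590 ≈ 0.81960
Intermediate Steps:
f/((-51376 + 140192) + 144029) + 41313/(-153466) = 253521/((-51376 + 140192) + 144029) + 41313/(-153466) = 253521/(88816 + 144029) + 41313*(-1/153466) = 253521/232845 - 41313/153466 = 253521*(1/232845) - 41313/153466 = 84507/77615 - 41313/153466 = 9762442767/11911263590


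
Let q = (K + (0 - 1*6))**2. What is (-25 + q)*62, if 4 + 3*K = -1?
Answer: 18848/9 ≈ 2094.2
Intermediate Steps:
K = -5/3 (K = -4/3 + (1/3)*(-1) = -4/3 - 1/3 = -5/3 ≈ -1.6667)
q = 529/9 (q = (-5/3 + (0 - 1*6))**2 = (-5/3 + (0 - 6))**2 = (-5/3 - 6)**2 = (-23/3)**2 = 529/9 ≈ 58.778)
(-25 + q)*62 = (-25 + 529/9)*62 = (304/9)*62 = 18848/9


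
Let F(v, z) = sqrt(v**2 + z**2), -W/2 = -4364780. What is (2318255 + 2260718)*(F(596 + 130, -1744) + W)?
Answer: 39972419541880 + 9157946*sqrt(892153) ≈ 3.9981e+13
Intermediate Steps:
W = 8729560 (W = -2*(-4364780) = 8729560)
(2318255 + 2260718)*(F(596 + 130, -1744) + W) = (2318255 + 2260718)*(sqrt((596 + 130)**2 + (-1744)**2) + 8729560) = 4578973*(sqrt(726**2 + 3041536) + 8729560) = 4578973*(sqrt(527076 + 3041536) + 8729560) = 4578973*(sqrt(3568612) + 8729560) = 4578973*(2*sqrt(892153) + 8729560) = 4578973*(8729560 + 2*sqrt(892153)) = 39972419541880 + 9157946*sqrt(892153)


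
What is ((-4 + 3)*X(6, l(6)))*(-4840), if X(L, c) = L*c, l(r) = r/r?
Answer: 29040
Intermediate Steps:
l(r) = 1
((-4 + 3)*X(6, l(6)))*(-4840) = ((-4 + 3)*(6*1))*(-4840) = -1*6*(-4840) = -6*(-4840) = 29040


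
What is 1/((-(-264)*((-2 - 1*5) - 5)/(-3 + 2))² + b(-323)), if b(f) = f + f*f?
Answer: 1/10140230 ≈ 9.8617e-8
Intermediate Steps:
b(f) = f + f²
1/((-(-264)*((-2 - 1*5) - 5)/(-3 + 2))² + b(-323)) = 1/((-(-264)*((-2 - 1*5) - 5)/(-3 + 2))² - 323*(1 - 323)) = 1/((-(-264)*((-2 - 5) - 5)/(-1))² - 323*(-322)) = 1/((-(-264)*(-7 - 5)*(-1))² + 104006) = 1/((-(-264)*(-12*(-1)))² + 104006) = 1/((-(-264)*12)² + 104006) = 1/((-66*(-48))² + 104006) = 1/(3168² + 104006) = 1/(10036224 + 104006) = 1/10140230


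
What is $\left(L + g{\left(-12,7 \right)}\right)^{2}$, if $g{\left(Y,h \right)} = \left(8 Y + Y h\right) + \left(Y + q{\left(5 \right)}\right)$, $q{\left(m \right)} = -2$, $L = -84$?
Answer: $77284$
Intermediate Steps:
$g{\left(Y,h \right)} = -2 + 9 Y + Y h$ ($g{\left(Y,h \right)} = \left(8 Y + Y h\right) + \left(Y - 2\right) = \left(8 Y + Y h\right) + \left(-2 + Y\right) = -2 + 9 Y + Y h$)
$\left(L + g{\left(-12,7 \right)}\right)^{2} = \left(-84 - 194\right)^{2} = \left(-278\right)^{2} = 77284$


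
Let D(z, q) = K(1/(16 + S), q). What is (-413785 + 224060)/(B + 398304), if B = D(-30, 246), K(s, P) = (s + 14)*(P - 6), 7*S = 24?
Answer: -3225325/6828498 ≈ -0.47233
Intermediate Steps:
S = 24/7 (S = (1/7)*24 = 24/7 ≈ 3.4286)
K(s, P) = (-6 + P)*(14 + s) (K(s, P) = (14 + s)*(-6 + P) = (-6 + P)*(14 + s))
D(z, q) = -5733/68 + 1911*q/136 (D(z, q) = -84 - 6/(16 + 24/7) + 14*q + q/(16 + 24/7) = -84 - 6/136/7 + 14*q + q/(136/7) = -84 - 6*7/136 + 14*q + q*(7/136) = -84 - 21/68 + 14*q + 7*q/136 = -5733/68 + 1911*q/136)
B = 57330/17 (B = -5733/68 + (1911/136)*246 = -5733/68 + 235053/68 = 57330/17 ≈ 3372.4)
(-413785 + 224060)/(B + 398304) = (-413785 + 224060)/(57330/17 + 398304) = -189725/6828498/17 = -189725*17/6828498 = -3225325/6828498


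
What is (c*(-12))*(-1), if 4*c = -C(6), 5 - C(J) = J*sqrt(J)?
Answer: -15 + 18*sqrt(6) ≈ 29.091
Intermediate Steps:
C(J) = 5 - J**(3/2) (C(J) = 5 - J*sqrt(J) = 5 - J**(3/2))
c = -5/4 + 3*sqrt(6)/2 (c = (-(5 - 6**(3/2)))/4 = (-(5 - 6*sqrt(6)))/4 = (-5 + 6*sqrt(6))/4 = -5/4 + 3*sqrt(6)/2 ≈ 2.4242)
(c*(-12))*(-1) = ((-5/4 + 3*sqrt(6)/2)*(-12))*(-1) = (15 - 18*sqrt(6))*(-1) = -15 + 18*sqrt(6)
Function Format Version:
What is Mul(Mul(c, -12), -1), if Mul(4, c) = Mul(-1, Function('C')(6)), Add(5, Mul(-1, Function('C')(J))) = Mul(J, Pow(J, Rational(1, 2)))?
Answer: Add(-15, Mul(18, Pow(6, Rational(1, 2)))) ≈ 29.091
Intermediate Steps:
Function('C')(J) = Add(5, Mul(-1, Pow(J, Rational(3, 2)))) (Function('C')(J) = Add(5, Mul(-1, Mul(J, Pow(J, Rational(1, 2))))) = Add(5, Mul(-1, Pow(J, Rational(3, 2)))))
c = Add(Rational(-5, 4), Mul(Rational(3, 2), Pow(6, Rational(1, 2)))) (c = Mul(Rational(1, 4), Mul(-1, Add(5, Mul(-1, Pow(6, Rational(3, 2)))))) = Mul(Rational(1, 4), Mul(-1, Add(5, Mul(-1, Mul(6, Pow(6, Rational(1, 2))))))) = Mul(Rational(1, 4), Mul(-1, Add(5, Mul(-6, Pow(6, Rational(1, 2)))))) = Mul(Rational(1, 4), Add(-5, Mul(6, Pow(6, Rational(1, 2))))) = Add(Rational(-5, 4), Mul(Rational(3, 2), Pow(6, Rational(1, 2)))) ≈ 2.4242)
Mul(Mul(c, -12), -1) = Mul(Mul(Add(Rational(-5, 4), Mul(Rational(3, 2), Pow(6, Rational(1, 2)))), -12), -1) = Mul(Add(15, Mul(-18, Pow(6, Rational(1, 2)))), -1) = Add(-15, Mul(18, Pow(6, Rational(1, 2))))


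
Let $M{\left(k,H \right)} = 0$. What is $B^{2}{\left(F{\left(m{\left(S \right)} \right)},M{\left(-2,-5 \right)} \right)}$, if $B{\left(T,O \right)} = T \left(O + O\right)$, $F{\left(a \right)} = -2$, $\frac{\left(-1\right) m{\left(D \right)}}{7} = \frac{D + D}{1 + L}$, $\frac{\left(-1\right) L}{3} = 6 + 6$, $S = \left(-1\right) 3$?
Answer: $0$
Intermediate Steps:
$S = -3$
$L = -36$ ($L = - 3 \left(6 + 6\right) = \left(-3\right) 12 = -36$)
$m{\left(D \right)} = \frac{2 D}{5}$ ($m{\left(D \right)} = - 7 \frac{D + D}{1 - 36} = - 7 \frac{2 D}{-35} = - 7 \cdot 2 D \left(- \frac{1}{35}\right) = - 7 \left(- \frac{2 D}{35}\right) = \frac{2 D}{5}$)
$B{\left(T,O \right)} = 2 O T$ ($B{\left(T,O \right)} = T 2 O = 2 O T$)
$B^{2}{\left(F{\left(m{\left(S \right)} \right)},M{\left(-2,-5 \right)} \right)} = \left(2 \cdot 0 \left(-2\right)\right)^{2} = 0^{2} = 0$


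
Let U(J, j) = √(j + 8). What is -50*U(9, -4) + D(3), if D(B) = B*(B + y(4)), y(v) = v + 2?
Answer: -73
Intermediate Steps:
y(v) = 2 + v
U(J, j) = √(8 + j)
D(B) = B*(6 + B) (D(B) = B*(B + (2 + 4)) = B*(B + 6) = B*(6 + B))
-50*U(9, -4) + D(3) = -50*√(8 - 4) + 3*(6 + 3) = -50*√4 + 3*9 = -50*2 + 27 = -100 + 27 = -73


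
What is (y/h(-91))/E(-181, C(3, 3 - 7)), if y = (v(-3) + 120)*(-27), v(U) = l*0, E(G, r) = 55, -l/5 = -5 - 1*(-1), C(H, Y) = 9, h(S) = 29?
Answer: -648/319 ≈ -2.0313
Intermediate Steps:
l = 20 (l = -5*(-5 - 1*(-1)) = -5*(-5 + 1) = -5*(-4) = 20)
v(U) = 0 (v(U) = 20*0 = 0)
y = -3240 (y = (0 + 120)*(-27) = 120*(-27) = -3240)
(y/h(-91))/E(-181, C(3, 3 - 7)) = -3240/29/55 = -3240*1/29*(1/55) = -3240/29*1/55 = -648/319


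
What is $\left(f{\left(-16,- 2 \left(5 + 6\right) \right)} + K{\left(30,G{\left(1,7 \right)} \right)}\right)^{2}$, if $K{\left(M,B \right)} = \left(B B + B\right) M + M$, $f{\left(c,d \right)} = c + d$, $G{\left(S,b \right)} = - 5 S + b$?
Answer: $29584$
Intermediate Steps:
$G{\left(S,b \right)} = b - 5 S$
$K{\left(M,B \right)} = M + M \left(B + B^{2}\right)$ ($K{\left(M,B \right)} = \left(B^{2} + B\right) M + M = \left(B + B^{2}\right) M + M = M \left(B + B^{2}\right) + M = M + M \left(B + B^{2}\right)$)
$\left(f{\left(-16,- 2 \left(5 + 6\right) \right)} + K{\left(30,G{\left(1,7 \right)} \right)}\right)^{2} = \left(\left(-16 - 2 \left(5 + 6\right)\right) + 30 \left(1 + \left(7 - 5\right) + \left(7 - 5\right)^{2}\right)\right)^{2} = \left(\left(-16 - 22\right) + 30 \left(1 + \left(7 - 5\right) + \left(7 - 5\right)^{2}\right)\right)^{2} = \left(\left(-16 - 22\right) + 30 \left(1 + 2 + 2^{2}\right)\right)^{2} = \left(-38 + 30 \left(1 + 2 + 4\right)\right)^{2} = \left(-38 + 30 \cdot 7\right)^{2} = \left(-38 + 210\right)^{2} = 172^{2} = 29584$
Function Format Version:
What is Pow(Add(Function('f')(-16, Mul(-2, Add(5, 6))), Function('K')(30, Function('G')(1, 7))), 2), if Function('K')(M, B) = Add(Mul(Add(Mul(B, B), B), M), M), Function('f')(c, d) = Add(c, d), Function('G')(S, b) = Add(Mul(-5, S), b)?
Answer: 29584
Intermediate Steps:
Function('G')(S, b) = Add(b, Mul(-5, S))
Function('K')(M, B) = Add(M, Mul(M, Add(B, Pow(B, 2)))) (Function('K')(M, B) = Add(Mul(Add(Pow(B, 2), B), M), M) = Add(Mul(Add(B, Pow(B, 2)), M), M) = Add(Mul(M, Add(B, Pow(B, 2))), M) = Add(M, Mul(M, Add(B, Pow(B, 2)))))
Pow(Add(Function('f')(-16, Mul(-2, Add(5, 6))), Function('K')(30, Function('G')(1, 7))), 2) = Pow(Add(Add(-16, Mul(-2, Add(5, 6))), Mul(30, Add(1, Add(7, Mul(-5, 1)), Pow(Add(7, Mul(-5, 1)), 2)))), 2) = Pow(Add(Add(-16, Mul(-2, 11)), Mul(30, Add(1, Add(7, -5), Pow(Add(7, -5), 2)))), 2) = Pow(Add(Add(-16, -22), Mul(30, Add(1, 2, Pow(2, 2)))), 2) = Pow(Add(-38, Mul(30, Add(1, 2, 4))), 2) = Pow(Add(-38, Mul(30, 7)), 2) = Pow(Add(-38, 210), 2) = Pow(172, 2) = 29584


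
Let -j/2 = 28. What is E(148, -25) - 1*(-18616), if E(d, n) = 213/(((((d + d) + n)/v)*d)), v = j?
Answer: 186659650/10027 ≈ 18616.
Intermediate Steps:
j = -56 (j = -2*28 = -56)
v = -56
E(d, n) = 213/(d*(-d/28 - n/56)) (E(d, n) = 213/(((((d + d) + n)/(-56))*d)) = 213/((((2*d + n)*(-1/56))*d)) = 213/((((n + 2*d)*(-1/56))*d)) = 213/(((-d/28 - n/56)*d)) = 213/((d*(-d/28 - n/56))) = 213*(1/(d*(-d/28 - n/56))) = 213/(d*(-d/28 - n/56)))
E(148, -25) - 1*(-18616) = -11928/(148*(-25 + 2*148)) - 1*(-18616) = -11928*1/148/(-25 + 296) + 18616 = -11928*1/148/271 + 18616 = -11928*1/148*1/271 + 18616 = -2982/10027 + 18616 = 186659650/10027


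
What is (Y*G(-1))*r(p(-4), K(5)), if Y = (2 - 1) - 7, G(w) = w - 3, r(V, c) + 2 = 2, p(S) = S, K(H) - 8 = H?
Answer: 0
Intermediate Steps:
K(H) = 8 + H
r(V, c) = 0 (r(V, c) = -2 + 2 = 0)
G(w) = -3 + w
Y = -6 (Y = 1 - 7 = -6)
(Y*G(-1))*r(p(-4), K(5)) = -6*(-3 - 1)*0 = -6*(-4)*0 = 24*0 = 0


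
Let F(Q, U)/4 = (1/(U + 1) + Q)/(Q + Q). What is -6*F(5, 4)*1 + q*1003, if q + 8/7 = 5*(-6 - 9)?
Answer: -13367159/175 ≈ -76384.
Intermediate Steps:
F(Q, U) = 2*(Q + 1/(1 + U))/Q (F(Q, U) = 4*((1/(U + 1) + Q)/(Q + Q)) = 4*((1/(1 + U) + Q)/((2*Q))) = 4*((Q + 1/(1 + U))*(1/(2*Q))) = 4*((Q + 1/(1 + U))/(2*Q)) = 2*(Q + 1/(1 + U))/Q)
q = -533/7 (q = -8/7 + 5*(-6 - 9) = -8/7 + 5*(-15) = -8/7 - 75 = -533/7 ≈ -76.143)
-6*F(5, 4)*1 + q*1003 = -12*(1 + 5 + 5*4)/(5*(1 + 4))*1 - 533/7*1003 = -12*(1 + 5 + 20)/(5*5)*1 - 534599/7 = -12*26/(5*5)*1 - 534599/7 = -6*52/25*1 - 534599/7 = -312/25*1 - 534599/7 = -312/25 - 534599/7 = -13367159/175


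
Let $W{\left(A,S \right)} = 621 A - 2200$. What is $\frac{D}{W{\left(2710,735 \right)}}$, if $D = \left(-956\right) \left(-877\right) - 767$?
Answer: $\frac{167529}{336142} \approx 0.49839$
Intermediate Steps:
$W{\left(A,S \right)} = -2200 + 621 A$
$D = 837645$ ($D = 838412 - 767 = 837645$)
$\frac{D}{W{\left(2710,735 \right)}} = \frac{837645}{-2200 + 621 \cdot 2710} = \frac{837645}{-2200 + 1682910} = \frac{837645}{1680710} = 837645 \cdot \frac{1}{1680710} = \frac{167529}{336142}$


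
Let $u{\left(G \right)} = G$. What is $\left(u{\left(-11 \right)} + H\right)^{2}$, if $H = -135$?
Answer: $21316$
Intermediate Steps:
$\left(u{\left(-11 \right)} + H\right)^{2} = \left(-11 - 135\right)^{2} = \left(-146\right)^{2} = 21316$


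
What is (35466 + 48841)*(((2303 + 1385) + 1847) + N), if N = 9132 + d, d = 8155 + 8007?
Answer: 2599100503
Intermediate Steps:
d = 16162
N = 25294 (N = 9132 + 16162 = 25294)
(35466 + 48841)*(((2303 + 1385) + 1847) + N) = (35466 + 48841)*(((2303 + 1385) + 1847) + 25294) = 84307*((3688 + 1847) + 25294) = 84307*(5535 + 25294) = 84307*30829 = 2599100503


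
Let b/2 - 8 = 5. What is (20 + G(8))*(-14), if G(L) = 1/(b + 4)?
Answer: -4207/15 ≈ -280.47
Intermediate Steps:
b = 26 (b = 16 + 2*5 = 16 + 10 = 26)
G(L) = 1/30 (G(L) = 1/(26 + 4) = 1/30)
(20 + G(8))*(-14) = (20 + 1/30)*(-14) = (601/30)*(-14) = -4207/15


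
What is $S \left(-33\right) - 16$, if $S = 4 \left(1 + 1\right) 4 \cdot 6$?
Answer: $-6352$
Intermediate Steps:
$S = 192$ ($S = 4 \cdot 2 \cdot 4 \cdot 6 = 8 \cdot 4 \cdot 6 = 32 \cdot 6 = 192$)
$S \left(-33\right) - 16 = 192 \left(-33\right) - 16 = -6336 - 16 = -6352$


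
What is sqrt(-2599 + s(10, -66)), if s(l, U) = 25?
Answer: 3*I*sqrt(286) ≈ 50.735*I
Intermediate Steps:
sqrt(-2599 + s(10, -66)) = sqrt(-2599 + 25) = sqrt(-2574) = 3*I*sqrt(286)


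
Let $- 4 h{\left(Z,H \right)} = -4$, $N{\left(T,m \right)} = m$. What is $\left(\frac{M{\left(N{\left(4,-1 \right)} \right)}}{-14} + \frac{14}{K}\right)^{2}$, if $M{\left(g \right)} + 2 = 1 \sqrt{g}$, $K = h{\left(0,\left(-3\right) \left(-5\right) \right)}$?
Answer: $\frac{\left(198 - i\right)^{2}}{196} \approx 200.02 - 2.0204 i$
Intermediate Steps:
$h{\left(Z,H \right)} = 1$ ($h{\left(Z,H \right)} = \left(- \frac{1}{4}\right) \left(-4\right) = 1$)
$K = 1$
$M{\left(g \right)} = -2 + \sqrt{g}$ ($M{\left(g \right)} = -2 + 1 \sqrt{g} = -2 + \sqrt{g}$)
$\left(\frac{M{\left(N{\left(4,-1 \right)} \right)}}{-14} + \frac{14}{K}\right)^{2} = \left(\frac{-2 + \sqrt{-1}}{-14} + \frac{14}{1}\right)^{2} = \left(\left(-2 + i\right) \left(- \frac{1}{14}\right) + 14 \cdot 1\right)^{2} = \left(\left(\frac{1}{7} - \frac{i}{14}\right) + 14\right)^{2} = \left(\frac{99}{7} - \frac{i}{14}\right)^{2}$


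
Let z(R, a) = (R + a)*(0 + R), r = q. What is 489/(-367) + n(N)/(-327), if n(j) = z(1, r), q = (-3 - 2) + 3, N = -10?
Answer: -159536/120009 ≈ -1.3294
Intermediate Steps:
q = -2 (q = -5 + 3 = -2)
r = -2
z(R, a) = R*(R + a) (z(R, a) = (R + a)*R = R*(R + a))
n(j) = -1 (n(j) = 1*(1 - 2) = 1*(-1) = -1)
489/(-367) + n(N)/(-327) = 489/(-367) - 1/(-327) = 489*(-1/367) - 1*(-1/327) = -489/367 + 1/327 = -159536/120009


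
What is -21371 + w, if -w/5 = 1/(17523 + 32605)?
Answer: -1071285493/50128 ≈ -21371.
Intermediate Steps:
w = -5/50128 (w = -5/(17523 + 32605) = -5/50128 ≈ -9.9745e-5)
-21371 + w = -21371 - 5/50128 = -1071285493/50128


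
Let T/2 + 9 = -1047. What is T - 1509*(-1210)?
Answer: 1823778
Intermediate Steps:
T = -2112 (T = -18 + 2*(-1047) = -18 - 2094 = -2112)
T - 1509*(-1210) = -2112 - 1509*(-1210) = -2112 + 1825890 = 1823778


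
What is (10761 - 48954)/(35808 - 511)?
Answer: -38193/35297 ≈ -1.0820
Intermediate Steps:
(10761 - 48954)/(35808 - 511) = -38193/35297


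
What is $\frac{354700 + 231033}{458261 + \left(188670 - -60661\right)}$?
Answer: $\frac{585733}{707592} \approx 0.82778$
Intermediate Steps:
$\frac{354700 + 231033}{458261 + \left(188670 - -60661\right)} = \frac{585733}{458261 + \left(188670 + 60661\right)} = \frac{585733}{458261 + 249331} = \frac{585733}{707592}$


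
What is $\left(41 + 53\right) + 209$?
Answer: $303$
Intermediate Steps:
$\left(41 + 53\right) + 209 = 94 + 209 = 303$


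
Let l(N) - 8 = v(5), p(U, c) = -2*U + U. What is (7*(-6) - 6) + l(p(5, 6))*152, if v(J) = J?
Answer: 1928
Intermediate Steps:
p(U, c) = -U
l(N) = 13 (l(N) = 8 + 5 = 13)
(7*(-6) - 6) + l(p(5, 6))*152 = (7*(-6) - 6) + 13*152 = (-42 - 6) + 1976 = -48 + 1976 = 1928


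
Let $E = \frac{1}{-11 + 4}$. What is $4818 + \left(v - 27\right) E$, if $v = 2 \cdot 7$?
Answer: $\frac{33739}{7} \approx 4819.9$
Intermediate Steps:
$v = 14$
$E = - \frac{1}{7}$ ($E = \frac{1}{-7} = - \frac{1}{7} \approx -0.14286$)
$4818 + \left(v - 27\right) E = 4818 + \left(14 - 27\right) \left(- \frac{1}{7}\right) = 4818 - - \frac{13}{7} = 4818 + \frac{13}{7} = \frac{33739}{7}$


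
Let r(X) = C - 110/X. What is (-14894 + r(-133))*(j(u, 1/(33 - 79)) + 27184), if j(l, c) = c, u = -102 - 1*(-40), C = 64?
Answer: -1233131582820/3059 ≈ -4.0312e+8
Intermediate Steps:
r(X) = 64 - 110/X
u = -62 (u = -102 + 40 = -62)
(-14894 + r(-133))*(j(u, 1/(33 - 79)) + 27184) = (-14894 + (64 - 110/(-133)))*(1/(33 - 79) + 27184) = (-14894 + (64 - 110*(-1/133)))*(1/(-46) + 27184) = (-14894 + (64 + 110/133))*(-1/46 + 27184) = (-14894 + 8622/133)*(1250463/46) = -1972280/133*1250463/46 = -1233131582820/3059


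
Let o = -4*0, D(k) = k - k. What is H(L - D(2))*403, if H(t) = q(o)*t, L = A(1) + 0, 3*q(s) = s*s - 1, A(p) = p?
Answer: -403/3 ≈ -134.33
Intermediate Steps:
D(k) = 0
o = 0
q(s) = -1/3 + s**2/3 (q(s) = (s*s - 1)/3 = (s**2 - 1)/3 = (-1 + s**2)/3 = -1/3 + s**2/3)
L = 1 (L = 1 + 0 = 1)
H(t) = -t/3 (H(t) = (-1/3 + (1/3)*0**2)*t = (-1/3 + (1/3)*0)*t = (-1/3 + 0)*t = -t/3)
H(L - D(2))*403 = -(1 - 1*0)/3*403 = -(1 + 0)/3*403 = -1/3*1*403 = -1/3*403 = -403/3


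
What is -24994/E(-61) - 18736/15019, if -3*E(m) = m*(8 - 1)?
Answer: -1134154930/6413113 ≈ -176.85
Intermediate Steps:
E(m) = -7*m/3 (E(m) = -m*(8 - 1)/3 = -m*7/3 = -7*m/3)
-24994/E(-61) - 18736/15019 = -24994/((-7/3*(-61))) - 18736/15019 = -24994/427/3 - 18736*1/15019 = -24994*3/427 - 18736/15019 = -74982/427 - 18736/15019 = -1134154930/6413113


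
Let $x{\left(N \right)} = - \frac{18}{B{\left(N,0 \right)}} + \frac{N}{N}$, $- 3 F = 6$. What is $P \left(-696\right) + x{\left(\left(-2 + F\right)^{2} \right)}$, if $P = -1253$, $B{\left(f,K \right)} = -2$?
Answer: $872098$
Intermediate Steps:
$F = -2$ ($F = \left(- \frac{1}{3}\right) 6 = -2$)
$x{\left(N \right)} = 10$ ($x{\left(N \right)} = - \frac{18}{-2} + \frac{N}{N} = \left(-18\right) \left(- \frac{1}{2}\right) + 1 = 9 + 1 = 10$)
$P \left(-696\right) + x{\left(\left(-2 + F\right)^{2} \right)} = \left(-1253\right) \left(-696\right) + 10 = 872088 + 10 = 872098$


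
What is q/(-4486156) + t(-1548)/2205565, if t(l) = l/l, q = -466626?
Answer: 514589229923/4947254329070 ≈ 0.10402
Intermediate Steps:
t(l) = 1
q/(-4486156) + t(-1548)/2205565 = -466626/(-4486156) + 1/2205565 = -466626*(-1/4486156) + 1*(1/2205565) = 233313/2243078 + 1/2205565 = 514589229923/4947254329070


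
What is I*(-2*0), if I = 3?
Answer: 0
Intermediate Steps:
I*(-2*0) = 3*(-2*0) = 3*0 = 0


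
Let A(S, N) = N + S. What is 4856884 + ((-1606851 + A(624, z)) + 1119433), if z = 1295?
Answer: 4371385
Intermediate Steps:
4856884 + ((-1606851 + A(624, z)) + 1119433) = 4856884 + ((-1606851 + (1295 + 624)) + 1119433) = 4856884 + ((-1606851 + 1919) + 1119433) = 4856884 + (-1604932 + 1119433) = 4856884 - 485499 = 4371385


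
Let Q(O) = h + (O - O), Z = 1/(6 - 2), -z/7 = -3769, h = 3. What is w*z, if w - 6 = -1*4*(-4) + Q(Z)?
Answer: 659575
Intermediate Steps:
z = 26383 (z = -7*(-3769) = 26383)
Z = ¼ (Z = 1/4 = ¼ ≈ 0.25000)
Q(O) = 3 (Q(O) = 3 + (O - O) = 3 + 0 = 3)
w = 25 (w = 6 + (-1*4*(-4) + 3) = 6 + (-4*(-4) + 3) = 6 + (16 + 3) = 6 + 19 = 25)
w*z = 25*26383 = 659575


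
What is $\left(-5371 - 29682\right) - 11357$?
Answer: $-46410$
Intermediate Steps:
$\left(-5371 - 29682\right) - 11357 = -35053 - 11357 = -46410$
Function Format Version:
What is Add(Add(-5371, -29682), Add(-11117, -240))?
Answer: -46410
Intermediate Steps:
Add(Add(-5371, -29682), Add(-11117, -240)) = Add(-35053, -11357) = -46410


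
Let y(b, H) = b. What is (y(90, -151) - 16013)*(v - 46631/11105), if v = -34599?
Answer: 6118707739498/11105 ≈ 5.5099e+8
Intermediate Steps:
(y(90, -151) - 16013)*(v - 46631/11105) = (90 - 16013)*(-34599 - 46631/11105) = -15923*(-34599 - 46631*1/11105) = -15923*(-34599 - 46631/11105) = -15923*(-384268526/11105) = 6118707739498/11105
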